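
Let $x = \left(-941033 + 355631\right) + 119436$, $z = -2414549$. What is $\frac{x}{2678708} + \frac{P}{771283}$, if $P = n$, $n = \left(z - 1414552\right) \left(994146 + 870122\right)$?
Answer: $- \frac{9560939148287805261}{1033020971182} \approx -9.2553 \cdot 10^{6}$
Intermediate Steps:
$x = -465966$ ($x = -585402 + 119436 = -465966$)
$n = -7138470463068$ ($n = \left(-2414549 - 1414552\right) \left(994146 + 870122\right) = \left(-3829101\right) 1864268 = -7138470463068$)
$P = -7138470463068$
$\frac{x}{2678708} + \frac{P}{771283} = - \frac{465966}{2678708} - \frac{7138470463068}{771283} = \left(-465966\right) \frac{1}{2678708} - \frac{7138470463068}{771283} = - \frac{232983}{1339354} - \frac{7138470463068}{771283} = - \frac{9560939148287805261}{1033020971182}$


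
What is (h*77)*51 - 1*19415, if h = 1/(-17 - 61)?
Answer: -506099/26 ≈ -19465.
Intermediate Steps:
h = -1/78 (h = 1/(-78) = -1/78 ≈ -0.012821)
(h*77)*51 - 1*19415 = -1/78*77*51 - 1*19415 = -77/78*51 - 19415 = -1309/26 - 19415 = -506099/26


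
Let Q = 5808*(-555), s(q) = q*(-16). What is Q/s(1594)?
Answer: 201465/1594 ≈ 126.39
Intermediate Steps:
s(q) = -16*q
Q = -3223440
Q/s(1594) = -3223440/((-16*1594)) = -3223440/(-25504) = -3223440*(-1/25504) = 201465/1594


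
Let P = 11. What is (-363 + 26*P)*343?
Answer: -26411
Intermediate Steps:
(-363 + 26*P)*343 = (-363 + 26*11)*343 = (-363 + 286)*343 = -77*343 = -26411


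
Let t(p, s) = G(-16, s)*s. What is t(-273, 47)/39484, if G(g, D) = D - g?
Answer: 2961/39484 ≈ 0.074992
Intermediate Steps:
t(p, s) = s*(16 + s) (t(p, s) = (s - 1*(-16))*s = (s + 16)*s = (16 + s)*s = s*(16 + s))
t(-273, 47)/39484 = (47*(16 + 47))/39484 = (47*63)*(1/39484) = 2961*(1/39484) = 2961/39484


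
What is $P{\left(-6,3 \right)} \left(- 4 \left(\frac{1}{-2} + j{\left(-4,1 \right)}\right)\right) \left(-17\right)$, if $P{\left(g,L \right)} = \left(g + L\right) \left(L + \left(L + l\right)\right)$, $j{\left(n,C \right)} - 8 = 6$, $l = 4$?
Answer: $-27540$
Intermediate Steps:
$j{\left(n,C \right)} = 14$ ($j{\left(n,C \right)} = 8 + 6 = 14$)
$P{\left(g,L \right)} = \left(4 + 2 L\right) \left(L + g\right)$ ($P{\left(g,L \right)} = \left(g + L\right) \left(L + \left(L + 4\right)\right) = \left(L + g\right) \left(L + \left(4 + L\right)\right) = \left(L + g\right) \left(4 + 2 L\right) = \left(4 + 2 L\right) \left(L + g\right)$)
$P{\left(-6,3 \right)} \left(- 4 \left(\frac{1}{-2} + j{\left(-4,1 \right)}\right)\right) \left(-17\right) = \left(2 \cdot 3^{2} + 4 \cdot 3 + 4 \left(-6\right) + 2 \cdot 3 \left(-6\right)\right) \left(- 4 \left(\frac{1}{-2} + 14\right)\right) \left(-17\right) = \left(2 \cdot 9 + 12 - 24 - 36\right) \left(- 4 \left(- \frac{1}{2} + 14\right)\right) \left(-17\right) = \left(18 + 12 - 24 - 36\right) \left(\left(-4\right) \frac{27}{2}\right) \left(-17\right) = \left(-30\right) \left(-54\right) \left(-17\right) = 1620 \left(-17\right) = -27540$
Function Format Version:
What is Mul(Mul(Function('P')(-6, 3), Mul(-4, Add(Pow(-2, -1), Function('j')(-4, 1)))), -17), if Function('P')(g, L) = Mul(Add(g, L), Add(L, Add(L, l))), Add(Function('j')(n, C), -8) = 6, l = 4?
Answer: -27540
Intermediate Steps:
Function('j')(n, C) = 14 (Function('j')(n, C) = Add(8, 6) = 14)
Function('P')(g, L) = Mul(Add(4, Mul(2, L)), Add(L, g)) (Function('P')(g, L) = Mul(Add(g, L), Add(L, Add(L, 4))) = Mul(Add(L, g), Add(L, Add(4, L))) = Mul(Add(L, g), Add(4, Mul(2, L))) = Mul(Add(4, Mul(2, L)), Add(L, g)))
Mul(Mul(Function('P')(-6, 3), Mul(-4, Add(Pow(-2, -1), Function('j')(-4, 1)))), -17) = Mul(Mul(Add(Mul(2, Pow(3, 2)), Mul(4, 3), Mul(4, -6), Mul(2, 3, -6)), Mul(-4, Add(Pow(-2, -1), 14))), -17) = Mul(Mul(Add(Mul(2, 9), 12, -24, -36), Mul(-4, Add(Rational(-1, 2), 14))), -17) = Mul(Mul(Add(18, 12, -24, -36), Mul(-4, Rational(27, 2))), -17) = Mul(Mul(-30, -54), -17) = Mul(1620, -17) = -27540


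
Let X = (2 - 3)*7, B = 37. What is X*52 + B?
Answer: -327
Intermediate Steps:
X = -7 (X = -1*7 = -7)
X*52 + B = -7*52 + 37 = -364 + 37 = -327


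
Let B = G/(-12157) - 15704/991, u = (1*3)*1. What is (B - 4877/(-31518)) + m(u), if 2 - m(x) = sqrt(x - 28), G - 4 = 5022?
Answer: -5356008582361/379715847066 - 5*I ≈ -14.105 - 5.0*I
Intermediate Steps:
G = 5026 (G = 4 + 5022 = 5026)
u = 3 (u = 3*1 = 3)
B = -195894294/12047587 (B = 5026/(-12157) - 15704/991 = 5026*(-1/12157) - 15704*1/991 = -5026/12157 - 15704/991 = -195894294/12047587 ≈ -16.260)
m(x) = 2 - sqrt(-28 + x) (m(x) = 2 - sqrt(x - 28) = 2 - sqrt(-28 + x))
(B - 4877/(-31518)) + m(u) = (-195894294/12047587 - 4877/(-31518)) + (2 - sqrt(-28 + 3)) = (-195894294/12047587 - 4877*(-1/31518)) + (2 - sqrt(-25)) = (-195894294/12047587 + 4877/31518) + (2 - 5*I) = -6115440276493/379715847066 + (2 - 5*I) = -5356008582361/379715847066 - 5*I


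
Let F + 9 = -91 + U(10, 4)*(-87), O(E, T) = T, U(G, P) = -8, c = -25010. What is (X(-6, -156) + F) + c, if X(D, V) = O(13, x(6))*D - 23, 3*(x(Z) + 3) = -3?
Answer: -24413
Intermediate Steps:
x(Z) = -4 (x(Z) = -3 + (1/3)*(-3) = -3 - 1 = -4)
X(D, V) = -23 - 4*D (X(D, V) = -4*D - 23 = -23 - 4*D)
F = 596 (F = -9 + (-91 - 8*(-87)) = -9 + (-91 + 696) = -9 + 605 = 596)
(X(-6, -156) + F) + c = ((-23 - 4*(-6)) + 596) - 25010 = ((-23 + 24) + 596) - 25010 = (1 + 596) - 25010 = 597 - 25010 = -24413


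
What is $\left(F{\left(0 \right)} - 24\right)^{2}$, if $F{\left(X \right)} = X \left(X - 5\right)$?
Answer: $576$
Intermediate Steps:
$F{\left(X \right)} = X \left(-5 + X\right)$
$\left(F{\left(0 \right)} - 24\right)^{2} = \left(0 \left(-5 + 0\right) - 24\right)^{2} = \left(0 \left(-5\right) - 24\right)^{2} = \left(0 - 24\right)^{2} = \left(-24\right)^{2} = 576$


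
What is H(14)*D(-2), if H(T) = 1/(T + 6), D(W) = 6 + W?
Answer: 1/5 ≈ 0.20000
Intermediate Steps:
H(T) = 1/(6 + T)
H(14)*D(-2) = (6 - 2)/(6 + 14) = 4/20 = (1/20)*4 = 1/5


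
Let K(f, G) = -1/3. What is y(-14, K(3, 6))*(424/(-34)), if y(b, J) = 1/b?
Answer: 106/119 ≈ 0.89076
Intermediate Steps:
K(f, G) = -⅓ (K(f, G) = -1*⅓ = -⅓)
y(-14, K(3, 6))*(424/(-34)) = (424/(-34))/(-14) = -212*(-1)/(7*34) = -1/14*(-212/17) = 106/119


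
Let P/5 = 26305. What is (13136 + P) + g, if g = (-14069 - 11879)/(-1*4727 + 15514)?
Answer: 1560432259/10787 ≈ 1.4466e+5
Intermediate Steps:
g = -25948/10787 (g = -25948/(-4727 + 15514) = -25948/10787 ≈ -2.4055)
P = 131525 (P = 5*26305 = 131525)
(13136 + P) + g = (13136 + 131525) - 25948/10787 = 144661 - 25948/10787 = 1560432259/10787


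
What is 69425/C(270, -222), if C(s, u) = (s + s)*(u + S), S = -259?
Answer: -13885/51948 ≈ -0.26729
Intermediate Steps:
C(s, u) = 2*s*(-259 + u) (C(s, u) = (s + s)*(u - 259) = (2*s)*(-259 + u) = 2*s*(-259 + u))
69425/C(270, -222) = 69425/((2*270*(-259 - 222))) = 69425/((2*270*(-481))) = 69425/(-259740) = 69425*(-1/259740) = -13885/51948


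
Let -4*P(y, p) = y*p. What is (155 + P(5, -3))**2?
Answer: 403225/16 ≈ 25202.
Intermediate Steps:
P(y, p) = -p*y/4 (P(y, p) = -y*p/4 = -p*y/4)
(155 + P(5, -3))**2 = (155 - 1/4*(-3)*5)**2 = (155 + 15/4)**2 = (635/4)**2 = 403225/16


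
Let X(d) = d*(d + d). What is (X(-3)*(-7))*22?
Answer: -2772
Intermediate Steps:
X(d) = 2*d² (X(d) = d*(2*d) = 2*d²)
(X(-3)*(-7))*22 = ((2*(-3)²)*(-7))*22 = ((2*9)*(-7))*22 = (18*(-7))*22 = -126*22 = -2772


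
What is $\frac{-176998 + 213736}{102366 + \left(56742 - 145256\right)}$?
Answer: $\frac{18369}{6926} \approx 2.6522$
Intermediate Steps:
$\frac{-176998 + 213736}{102366 + \left(56742 - 145256\right)} = \frac{36738}{102366 - 88514} = \frac{36738}{13852} = 36738 \cdot \frac{1}{13852} = \frac{18369}{6926}$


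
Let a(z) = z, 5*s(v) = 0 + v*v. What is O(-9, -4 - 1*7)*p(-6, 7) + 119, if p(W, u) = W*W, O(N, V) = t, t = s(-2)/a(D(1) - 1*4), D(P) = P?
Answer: 547/5 ≈ 109.40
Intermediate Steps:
s(v) = v²/5 (s(v) = (0 + v*v)/5 = (0 + v²)/5 = v²/5)
t = -4/15 (t = ((⅕)*(-2)²)/(1 - 1*4) = ((⅕)*4)/(1 - 4) = (⅘)/(-3) = (⅘)*(-⅓) = -4/15 ≈ -0.26667)
O(N, V) = -4/15
p(W, u) = W²
O(-9, -4 - 1*7)*p(-6, 7) + 119 = -4/15*(-6)² + 119 = -4/15*36 + 119 = -48/5 + 119 = 547/5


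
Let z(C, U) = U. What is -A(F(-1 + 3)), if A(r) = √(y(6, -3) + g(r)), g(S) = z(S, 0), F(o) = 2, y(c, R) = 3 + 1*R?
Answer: 0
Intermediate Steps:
y(c, R) = 3 + R
g(S) = 0
A(r) = 0 (A(r) = √((3 - 3) + 0) = √(0 + 0) = √0 = 0)
-A(F(-1 + 3)) = -1*0 = 0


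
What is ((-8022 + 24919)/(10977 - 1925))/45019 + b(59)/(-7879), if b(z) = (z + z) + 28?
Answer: -59363618785/3210786953452 ≈ -0.018489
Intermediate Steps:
b(z) = 28 + 2*z (b(z) = 2*z + 28 = 28 + 2*z)
((-8022 + 24919)/(10977 - 1925))/45019 + b(59)/(-7879) = ((-8022 + 24919)/(10977 - 1925))/45019 + (28 + 2*59)/(-7879) = (16897/9052)*(1/45019) + (28 + 118)*(-1/7879) = (16897*(1/9052))*(1/45019) + 146*(-1/7879) = (16897/9052)*(1/45019) - 146/7879 = 16897/407511988 - 146/7879 = -59363618785/3210786953452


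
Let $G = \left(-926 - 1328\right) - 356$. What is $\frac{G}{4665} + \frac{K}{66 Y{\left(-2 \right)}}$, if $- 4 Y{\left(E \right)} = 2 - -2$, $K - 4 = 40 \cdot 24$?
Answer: $- \frac{155644}{10263} \approx -15.166$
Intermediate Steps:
$K = 964$ ($K = 4 + 40 \cdot 24 = 4 + 960 = 964$)
$Y{\left(E \right)} = -1$ ($Y{\left(E \right)} = - \frac{2 - -2}{4} = - \frac{2 + 2}{4} = \left(- \frac{1}{4}\right) 4 = -1$)
$G = -2610$ ($G = -2254 - 356 = -2610$)
$\frac{G}{4665} + \frac{K}{66 Y{\left(-2 \right)}} = - \frac{2610}{4665} + \frac{964}{66 \left(-1\right)} = \left(-2610\right) \frac{1}{4665} + \frac{964}{-66} = - \frac{174}{311} + 964 \left(- \frac{1}{66}\right) = - \frac{174}{311} - \frac{482}{33} = - \frac{155644}{10263}$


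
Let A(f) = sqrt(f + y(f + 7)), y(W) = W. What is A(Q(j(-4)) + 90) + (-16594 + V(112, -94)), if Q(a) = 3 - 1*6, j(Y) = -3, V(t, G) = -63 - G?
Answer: -16563 + sqrt(181) ≈ -16550.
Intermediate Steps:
Q(a) = -3 (Q(a) = 3 - 6 = -3)
A(f) = sqrt(7 + 2*f) (A(f) = sqrt(f + (f + 7)) = sqrt(f + (7 + f)) = sqrt(7 + 2*f))
A(Q(j(-4)) + 90) + (-16594 + V(112, -94)) = sqrt(7 + 2*(-3 + 90)) + (-16594 + (-63 - 1*(-94))) = sqrt(7 + 2*87) + (-16594 + (-63 + 94)) = sqrt(7 + 174) + (-16594 + 31) = sqrt(181) - 16563 = -16563 + sqrt(181)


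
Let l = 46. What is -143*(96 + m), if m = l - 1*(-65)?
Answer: -29601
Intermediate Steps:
m = 111 (m = 46 - 1*(-65) = 46 + 65 = 111)
-143*(96 + m) = -143*(96 + 111) = -143*207 = -29601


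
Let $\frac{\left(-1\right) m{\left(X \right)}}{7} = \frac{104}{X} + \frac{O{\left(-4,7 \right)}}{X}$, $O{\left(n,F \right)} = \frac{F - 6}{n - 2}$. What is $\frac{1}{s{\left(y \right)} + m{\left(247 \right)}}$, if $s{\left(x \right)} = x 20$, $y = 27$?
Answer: $\frac{1482}{795919} \approx 0.001862$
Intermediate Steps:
$s{\left(x \right)} = 20 x$
$O{\left(n,F \right)} = \frac{-6 + F}{-2 + n}$
$m{\left(X \right)} = - \frac{4361}{6 X}$ ($m{\left(X \right)} = - 7 \left(\frac{104}{X} + \frac{\frac{1}{-2 - 4} \left(-6 + 7\right)}{X}\right) = - 7 \left(\frac{104}{X} + \frac{\frac{1}{-6} \cdot 1}{X}\right) = - 7 \left(\frac{104}{X} + \frac{\left(- \frac{1}{6}\right) 1}{X}\right) = - 7 \left(\frac{104}{X} - \frac{1}{6 X}\right) = - 7 \frac{623}{6 X} = - \frac{4361}{6 X}$)
$\frac{1}{s{\left(y \right)} + m{\left(247 \right)}} = \frac{1}{20 \cdot 27 - \frac{4361}{6 \cdot 247}} = \frac{1}{540 - \frac{4361}{1482}} = \frac{1}{\frac{795919}{1482}} = \frac{1482}{795919}$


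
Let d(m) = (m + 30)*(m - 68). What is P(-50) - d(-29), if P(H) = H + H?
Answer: -3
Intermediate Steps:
P(H) = 2*H
d(m) = (-68 + m)*(30 + m) (d(m) = (30 + m)*(-68 + m) = (-68 + m)*(30 + m))
P(-50) - d(-29) = 2*(-50) - (-2040 + (-29)**2 - 38*(-29)) = -100 - (-2040 + 841 + 1102) = -100 - 1*(-97) = -100 + 97 = -3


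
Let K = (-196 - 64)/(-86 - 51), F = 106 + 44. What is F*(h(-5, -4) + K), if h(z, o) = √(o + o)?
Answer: 39000/137 + 300*I*√2 ≈ 284.67 + 424.26*I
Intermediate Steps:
h(z, o) = √2*√o (h(z, o) = √(2*o) = √2*√o)
F = 150
K = 260/137 (K = -260/(-137) = -260*(-1/137) = 260/137 ≈ 1.8978)
F*(h(-5, -4) + K) = 150*(√2*√(-4) + 260/137) = 150*(√2*(2*I) + 260/137) = 150*(2*I*√2 + 260/137) = 150*(260/137 + 2*I*√2) = 39000/137 + 300*I*√2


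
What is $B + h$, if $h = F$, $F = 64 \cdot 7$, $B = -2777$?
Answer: $-2329$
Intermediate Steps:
$F = 448$
$h = 448$
$B + h = -2777 + 448 = -2329$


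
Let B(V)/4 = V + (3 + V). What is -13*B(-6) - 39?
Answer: 429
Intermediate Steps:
B(V) = 12 + 8*V (B(V) = 4*(V + (3 + V)) = 4*(3 + 2*V) = 12 + 8*V)
-13*B(-6) - 39 = -13*(12 + 8*(-6)) - 39 = -13*(12 - 48) - 39 = -13*(-36) - 39 = 468 - 39 = 429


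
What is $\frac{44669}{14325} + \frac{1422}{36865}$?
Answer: $\frac{333418567}{105618225} \approx 3.1568$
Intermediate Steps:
$\frac{44669}{14325} + \frac{1422}{36865} = \frac{333418567}{105618225}$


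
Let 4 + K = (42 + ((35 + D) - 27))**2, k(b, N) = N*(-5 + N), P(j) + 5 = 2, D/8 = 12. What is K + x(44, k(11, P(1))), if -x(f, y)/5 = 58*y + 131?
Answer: 13697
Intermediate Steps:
D = 96 (D = 8*12 = 96)
P(j) = -3 (P(j) = -5 + 2 = -3)
x(f, y) = -655 - 290*y (x(f, y) = -5*(58*y + 131) = -5*(131 + 58*y) = -655 - 290*y)
K = 21312 (K = -4 + (42 + ((35 + 96) - 27))**2 = -4 + (42 + (131 - 27))**2 = -4 + (42 + 104)**2 = -4 + 146**2 = -4 + 21316 = 21312)
K + x(44, k(11, P(1))) = 21312 + (-655 - (-870)*(-5 - 3)) = 21312 + (-655 - (-870)*(-8)) = 21312 + (-655 - 290*24) = 21312 + (-655 - 6960) = 21312 - 7615 = 13697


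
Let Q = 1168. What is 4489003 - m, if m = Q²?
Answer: 3124779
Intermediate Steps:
m = 1364224 (m = 1168² = 1364224)
4489003 - m = 4489003 - 1*1364224 = 4489003 - 1364224 = 3124779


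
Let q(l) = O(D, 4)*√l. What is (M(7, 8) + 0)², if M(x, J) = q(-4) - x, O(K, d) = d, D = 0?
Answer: (7 - 8*I)² ≈ -15.0 - 112.0*I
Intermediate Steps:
q(l) = 4*√l
M(x, J) = -x + 8*I (M(x, J) = 4*√(-4) - x = 4*(2*I) - x = 8*I - x = -x + 8*I)
(M(7, 8) + 0)² = ((-1*7 + 8*I) + 0)² = ((-7 + 8*I) + 0)² = (-7 + 8*I)²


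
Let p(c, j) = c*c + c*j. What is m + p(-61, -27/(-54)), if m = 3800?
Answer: 14981/2 ≈ 7490.5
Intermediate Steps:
p(c, j) = c**2 + c*j
m + p(-61, -27/(-54)) = 3800 - 61*(-61 - 27/(-54)) = 3800 - 61*(-61 - 27*(-1/54)) = 3800 - 61*(-61 + 1/2) = 3800 - 61*(-121/2) = 3800 + 7381/2 = 14981/2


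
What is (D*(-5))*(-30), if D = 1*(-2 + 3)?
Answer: 150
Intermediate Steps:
D = 1 (D = 1*1 = 1)
(D*(-5))*(-30) = (1*(-5))*(-30) = -5*(-30) = 150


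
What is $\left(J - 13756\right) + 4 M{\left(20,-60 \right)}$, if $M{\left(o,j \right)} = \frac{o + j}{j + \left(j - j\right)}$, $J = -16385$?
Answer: $- \frac{90415}{3} \approx -30138.0$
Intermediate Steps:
$M{\left(o,j \right)} = \frac{j + o}{j}$ ($M{\left(o,j \right)} = \frac{j + o}{j + 0} = \frac{j + o}{j}$)
$\left(J - 13756\right) + 4 M{\left(20,-60 \right)} = \left(-16385 - 13756\right) + 4 \frac{-60 + 20}{-60} = -30141 + 4 \left(\left(- \frac{1}{60}\right) \left(-40\right)\right) = -30141 + 4 \cdot \frac{2}{3} = -30141 + \frac{8}{3} = - \frac{90415}{3}$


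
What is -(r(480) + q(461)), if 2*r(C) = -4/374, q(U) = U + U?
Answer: -172413/187 ≈ -921.99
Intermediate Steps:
q(U) = 2*U
r(C) = -1/187 (r(C) = (-4/374)/2 = (-4*1/374)/2 = (½)*(-2/187) = -1/187)
-(r(480) + q(461)) = -(-1/187 + 2*461) = -(-1/187 + 922) = -1*172413/187 = -172413/187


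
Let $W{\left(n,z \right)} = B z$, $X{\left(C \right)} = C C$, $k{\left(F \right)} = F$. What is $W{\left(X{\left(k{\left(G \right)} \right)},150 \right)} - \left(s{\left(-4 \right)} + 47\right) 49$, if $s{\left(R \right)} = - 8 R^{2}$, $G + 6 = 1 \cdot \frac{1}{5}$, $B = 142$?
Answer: $25269$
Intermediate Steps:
$G = - \frac{29}{5}$ ($G = -6 + 1 \cdot \frac{1}{5} = -6 + \frac{1}{5} = - \frac{29}{5} \approx -5.8$)
$X{\left(C \right)} = C^{2}$
$W{\left(n,z \right)} = 142 z$
$W{\left(X{\left(k{\left(G \right)} \right)},150 \right)} - \left(s{\left(-4 \right)} + 47\right) 49 = 142 \cdot 150 - \left(- 8 \left(-4\right)^{2} + 47\right) 49 = 21300 - \left(\left(-8\right) 16 + 47\right) 49 = 21300 - \left(-128 + 47\right) 49 = 21300 - \left(-81\right) 49 = 21300 - -3969 = 21300 + 3969 = 25269$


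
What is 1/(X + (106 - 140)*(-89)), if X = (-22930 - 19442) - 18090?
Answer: -1/57436 ≈ -1.7411e-5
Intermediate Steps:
X = -60462 (X = -42372 - 18090 = -60462)
1/(X + (106 - 140)*(-89)) = 1/(-60462 + (106 - 140)*(-89)) = 1/(-60462 - 34*(-89)) = 1/(-60462 + 3026) = 1/(-57436) = -1/57436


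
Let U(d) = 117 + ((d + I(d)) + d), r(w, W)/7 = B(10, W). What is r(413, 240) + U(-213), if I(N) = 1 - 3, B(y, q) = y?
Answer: -241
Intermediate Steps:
I(N) = -2
r(w, W) = 70 (r(w, W) = 7*10 = 70)
U(d) = 115 + 2*d (U(d) = 117 + ((d - 2) + d) = 117 + ((-2 + d) + d) = 117 + (-2 + 2*d) = 115 + 2*d)
r(413, 240) + U(-213) = 70 + (115 + 2*(-213)) = 70 + (115 - 426) = 70 - 311 = -241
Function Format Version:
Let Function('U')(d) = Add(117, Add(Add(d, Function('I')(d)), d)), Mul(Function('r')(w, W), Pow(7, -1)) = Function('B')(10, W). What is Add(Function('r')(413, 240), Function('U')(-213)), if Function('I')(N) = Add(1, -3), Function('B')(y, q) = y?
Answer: -241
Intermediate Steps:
Function('I')(N) = -2
Function('r')(w, W) = 70 (Function('r')(w, W) = Mul(7, 10) = 70)
Function('U')(d) = Add(115, Mul(2, d)) (Function('U')(d) = Add(117, Add(Add(d, -2), d)) = Add(117, Add(Add(-2, d), d)) = Add(117, Add(-2, Mul(2, d))) = Add(115, Mul(2, d)))
Add(Function('r')(413, 240), Function('U')(-213)) = Add(70, Add(115, Mul(2, -213))) = Add(70, Add(115, -426)) = Add(70, -311) = -241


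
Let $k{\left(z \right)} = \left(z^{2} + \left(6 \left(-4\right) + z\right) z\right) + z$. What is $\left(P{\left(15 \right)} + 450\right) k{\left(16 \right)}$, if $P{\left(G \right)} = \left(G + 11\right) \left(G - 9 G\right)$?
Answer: $-384480$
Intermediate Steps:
$k{\left(z \right)} = z + z^{2} + z \left(-24 + z\right)$ ($k{\left(z \right)} = \left(z^{2} + \left(-24 + z\right) z\right) + z = \left(z^{2} + z \left(-24 + z\right)\right) + z = z + z^{2} + z \left(-24 + z\right)$)
$P{\left(G \right)} = - 8 G \left(11 + G\right)$ ($P{\left(G \right)} = \left(11 + G\right) \left(- 8 G\right) = - 8 G \left(11 + G\right)$)
$\left(P{\left(15 \right)} + 450\right) k{\left(16 \right)} = \left(\left(-8\right) 15 \left(11 + 15\right) + 450\right) 16 \left(-23 + 2 \cdot 16\right) = \left(\left(-8\right) 15 \cdot 26 + 450\right) 16 \left(-23 + 32\right) = \left(-3120 + 450\right) 16 \cdot 9 = \left(-2670\right) 144 = -384480$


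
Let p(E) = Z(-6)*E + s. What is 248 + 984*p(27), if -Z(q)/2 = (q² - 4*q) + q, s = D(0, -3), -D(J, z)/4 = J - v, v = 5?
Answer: -2849416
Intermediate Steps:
D(J, z) = 20 - 4*J (D(J, z) = -4*(J - 1*5) = -4*(J - 5) = -4*(-5 + J) = 20 - 4*J)
s = 20 (s = 20 - 4*0 = 20 + 0 = 20)
Z(q) = -2*q² + 6*q (Z(q) = -2*((q² - 4*q) + q) = -2*(q² - 3*q) = -2*q² + 6*q)
p(E) = 20 - 108*E (p(E) = (2*(-6)*(3 - 1*(-6)))*E + 20 = (2*(-6)*(3 + 6))*E + 20 = (2*(-6)*9)*E + 20 = -108*E + 20 = 20 - 108*E)
248 + 984*p(27) = 248 + 984*(20 - 108*27) = 248 + 984*(20 - 2916) = 248 + 984*(-2896) = 248 - 2849664 = -2849416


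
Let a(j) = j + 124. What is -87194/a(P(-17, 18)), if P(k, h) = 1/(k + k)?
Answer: -2964596/4215 ≈ -703.34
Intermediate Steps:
P(k, h) = 1/(2*k)
a(j) = 124 + j
-87194/a(P(-17, 18)) = -87194/(124 + (½)/(-17)) = -87194/(124 + (½)*(-1/17)) = -87194/(124 - 1/34) = -87194/4215/34 = -87194*34/4215 = -2964596/4215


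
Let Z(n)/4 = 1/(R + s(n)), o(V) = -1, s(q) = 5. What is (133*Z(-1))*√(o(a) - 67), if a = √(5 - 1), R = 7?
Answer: 266*I*√17/3 ≈ 365.58*I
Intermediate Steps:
a = 2 (a = √4 = 2)
Z(n) = ⅓ (Z(n) = 4/(7 + 5) = 4/12 = 4*(1/12) = ⅓)
(133*Z(-1))*√(o(a) - 67) = (133*(⅓))*√(-1 - 67) = 133*√(-68)/3 = 133*(2*I*√17)/3 = 266*I*√17/3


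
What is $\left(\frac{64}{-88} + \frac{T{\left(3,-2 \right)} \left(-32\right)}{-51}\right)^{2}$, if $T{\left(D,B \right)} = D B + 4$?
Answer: $\frac{1236544}{314721} \approx 3.929$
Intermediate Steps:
$T{\left(D,B \right)} = 4 + B D$ ($T{\left(D,B \right)} = B D + 4 = 4 + B D$)
$\left(\frac{64}{-88} + \frac{T{\left(3,-2 \right)} \left(-32\right)}{-51}\right)^{2} = \left(\frac{64}{-88} + \frac{\left(4 - 6\right) \left(-32\right)}{-51}\right)^{2} = \left(64 \left(- \frac{1}{88}\right) + \left(4 - 6\right) \left(-32\right) \left(- \frac{1}{51}\right)\right)^{2} = \left(- \frac{8}{11} + \left(-2\right) \left(-32\right) \left(- \frac{1}{51}\right)\right)^{2} = \left(- \frac{8}{11} + 64 \left(- \frac{1}{51}\right)\right)^{2} = \left(- \frac{8}{11} - \frac{64}{51}\right)^{2} = \left(- \frac{1112}{561}\right)^{2} = \frac{1236544}{314721}$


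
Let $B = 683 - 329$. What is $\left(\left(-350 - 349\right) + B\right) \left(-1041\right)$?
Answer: $359145$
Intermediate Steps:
$B = 354$ ($B = 683 - 329 = 354$)
$\left(\left(-350 - 349\right) + B\right) \left(-1041\right) = \left(\left(-350 - 349\right) + 354\right) \left(-1041\right) = \left(-699 + 354\right) \left(-1041\right) = \left(-345\right) \left(-1041\right) = 359145$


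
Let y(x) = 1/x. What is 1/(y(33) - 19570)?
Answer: -33/645809 ≈ -5.1099e-5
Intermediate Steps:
1/(y(33) - 19570) = 1/(1/33 - 19570) = 1/(-645809/33) = -33/645809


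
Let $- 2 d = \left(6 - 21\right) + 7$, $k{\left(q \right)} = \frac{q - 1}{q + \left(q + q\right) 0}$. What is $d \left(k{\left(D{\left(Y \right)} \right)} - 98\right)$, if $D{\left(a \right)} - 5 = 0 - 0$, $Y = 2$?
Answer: $- \frac{1944}{5} \approx -388.8$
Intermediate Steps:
$D{\left(a \right)} = 5$ ($D{\left(a \right)} = 5 + \left(0 - 0\right) = 5 + \left(0 + 0\right) = 5 + 0 = 5$)
$k{\left(q \right)} = \frac{-1 + q}{q}$ ($k{\left(q \right)} = \frac{-1 + q}{q + 2 q 0} = \frac{-1 + q}{q + 0} = \frac{-1 + q}{q}$)
$d = 4$ ($d = - \frac{\left(6 - 21\right) + 7}{2} = - \frac{-15 + 7}{2} = \left(- \frac{1}{2}\right) \left(-8\right) = 4$)
$d \left(k{\left(D{\left(Y \right)} \right)} - 98\right) = 4 \left(\frac{-1 + 5}{5} - 98\right) = 4 \left(\frac{1}{5} \cdot 4 - 98\right) = 4 \left(\frac{4}{5} - 98\right) = 4 \left(- \frac{486}{5}\right) = - \frac{1944}{5}$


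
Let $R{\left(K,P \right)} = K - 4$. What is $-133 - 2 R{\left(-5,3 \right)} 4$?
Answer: $-61$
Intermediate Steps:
$R{\left(K,P \right)} = -4 + K$
$-133 - 2 R{\left(-5,3 \right)} 4 = -133 - 2 \left(-4 - 5\right) 4 = -133 - 2 \left(-9\right) 4 = -133 - \left(-18\right) 4 = -133 - -72 = -133 + 72 = -61$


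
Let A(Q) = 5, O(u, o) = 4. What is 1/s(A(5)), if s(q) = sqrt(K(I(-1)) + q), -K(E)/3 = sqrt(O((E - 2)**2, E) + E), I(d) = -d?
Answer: 1/sqrt(5 - 3*sqrt(5)) ≈ -0.76512*I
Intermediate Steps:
K(E) = -3*sqrt(4 + E)
s(q) = sqrt(q - 3*sqrt(5)) (s(q) = sqrt(-3*sqrt(4 - 1*(-1)) + q) = sqrt(-3*sqrt(4 + 1) + q) = sqrt(-3*sqrt(5) + q) = sqrt(q - 3*sqrt(5)))
1/s(A(5)) = 1/(sqrt(5 - 3*sqrt(5))) = 1/sqrt(5 - 3*sqrt(5))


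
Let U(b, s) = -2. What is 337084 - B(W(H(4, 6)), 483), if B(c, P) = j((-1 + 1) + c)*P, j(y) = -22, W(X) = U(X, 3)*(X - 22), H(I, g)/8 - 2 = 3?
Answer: 347710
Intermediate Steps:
H(I, g) = 40 (H(I, g) = 16 + 8*3 = 16 + 24 = 40)
W(X) = 44 - 2*X (W(X) = -2*(X - 22) = -2*(-22 + X) = 44 - 2*X)
B(c, P) = -22*P
337084 - B(W(H(4, 6)), 483) = 337084 - (-22)*483 = 337084 - 1*(-10626) = 337084 + 10626 = 347710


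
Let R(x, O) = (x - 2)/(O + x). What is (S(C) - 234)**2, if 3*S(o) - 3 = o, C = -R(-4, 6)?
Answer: 53824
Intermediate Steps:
R(x, O) = (-2 + x)/(O + x)
C = 3 (C = -(-2 - 4)/(6 - 4) = -(-6)/2 = -1*(-3) = 3)
S(o) = 1 + o/3
(S(C) - 234)**2 = ((1 + (1/3)*3) - 234)**2 = ((1 + 1) - 234)**2 = (2 - 234)**2 = (-232)**2 = 53824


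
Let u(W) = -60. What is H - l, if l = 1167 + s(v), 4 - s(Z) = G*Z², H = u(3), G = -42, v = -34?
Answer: -49783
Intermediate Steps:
H = -60
s(Z) = 4 + 42*Z² (s(Z) = 4 - (-42)*Z² = 4 + 42*Z²)
l = 49723 (l = 1167 + (4 + 42*(-34)²) = 1167 + (4 + 42*1156) = 1167 + (4 + 48552) = 1167 + 48556 = 49723)
H - l = -60 - 1*49723 = -60 - 49723 = -49783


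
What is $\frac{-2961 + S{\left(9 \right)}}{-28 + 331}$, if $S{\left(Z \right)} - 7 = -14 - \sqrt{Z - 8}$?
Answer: $- \frac{2969}{303} \approx -9.7987$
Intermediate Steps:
$S{\left(Z \right)} = -7 - \sqrt{-8 + Z}$ ($S{\left(Z \right)} = 7 - \left(14 + \sqrt{Z - 8}\right) = 7 - \left(14 + \sqrt{-8 + Z}\right) = -7 - \sqrt{-8 + Z}$)
$\frac{-2961 + S{\left(9 \right)}}{-28 + 331} = \frac{-2961 - \left(7 + \sqrt{-8 + 9}\right)}{-28 + 331} = \frac{-2961 - \left(7 + \sqrt{1}\right)}{303} = \left(-2961 - 8\right) \frac{1}{303} = \left(-2969\right) \frac{1}{303} = - \frac{2969}{303}$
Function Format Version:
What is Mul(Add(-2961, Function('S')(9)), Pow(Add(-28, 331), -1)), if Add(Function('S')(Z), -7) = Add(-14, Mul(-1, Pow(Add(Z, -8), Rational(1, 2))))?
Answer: Rational(-2969, 303) ≈ -9.7987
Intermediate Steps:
Function('S')(Z) = Add(-7, Mul(-1, Pow(Add(-8, Z), Rational(1, 2)))) (Function('S')(Z) = Add(7, Add(-14, Mul(-1, Pow(Add(Z, -8), Rational(1, 2))))) = Add(7, Add(-14, Mul(-1, Pow(Add(-8, Z), Rational(1, 2))))) = Add(-7, Mul(-1, Pow(Add(-8, Z), Rational(1, 2)))))
Mul(Add(-2961, Function('S')(9)), Pow(Add(-28, 331), -1)) = Mul(Add(-2961, Add(-7, Mul(-1, Pow(Add(-8, 9), Rational(1, 2))))), Pow(Add(-28, 331), -1)) = Mul(Add(-2961, Add(-7, Mul(-1, Pow(1, Rational(1, 2))))), Pow(303, -1)) = Mul(Add(-2961, Add(-7, Mul(-1, 1))), Rational(1, 303)) = Mul(Add(-2961, Add(-7, -1)), Rational(1, 303)) = Mul(Add(-2961, -8), Rational(1, 303)) = Mul(-2969, Rational(1, 303)) = Rational(-2969, 303)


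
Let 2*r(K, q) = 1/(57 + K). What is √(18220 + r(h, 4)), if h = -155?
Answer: 3*√396791/14 ≈ 134.98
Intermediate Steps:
r(K, q) = 1/(2*(57 + K))
√(18220 + r(h, 4)) = √(18220 + 1/(2*(57 - 155))) = √(18220 + (½)/(-98)) = √(18220 + (½)*(-1/98)) = √(18220 - 1/196) = √(3571119/196) = 3*√396791/14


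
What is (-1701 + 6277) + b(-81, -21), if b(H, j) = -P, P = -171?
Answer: 4747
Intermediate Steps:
b(H, j) = 171 (b(H, j) = -1*(-171) = 171)
(-1701 + 6277) + b(-81, -21) = (-1701 + 6277) + 171 = 4576 + 171 = 4747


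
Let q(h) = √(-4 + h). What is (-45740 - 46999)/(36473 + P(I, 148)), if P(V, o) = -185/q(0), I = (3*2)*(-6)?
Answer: -13529878188/5321153141 + 34313430*I/5321153141 ≈ -2.5427 + 0.0064485*I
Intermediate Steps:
I = -36 (I = 6*(-6) = -36)
P(V, o) = 185*I/2 (P(V, o) = -185/√(-4 + 0) = -185*(-I/2) = -(-185)*I/2 = 185*I/2)
(-45740 - 46999)/(36473 + P(I, 148)) = (-45740 - 46999)/(36473 + 185*I/2) = -370956*(36473 - 185*I/2)/5321153141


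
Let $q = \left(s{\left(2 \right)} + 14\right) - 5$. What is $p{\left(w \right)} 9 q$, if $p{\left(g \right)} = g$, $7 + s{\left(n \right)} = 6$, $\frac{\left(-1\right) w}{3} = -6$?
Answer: $1296$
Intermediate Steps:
$w = 18$ ($w = \left(-3\right) \left(-6\right) = 18$)
$s{\left(n \right)} = -1$ ($s{\left(n \right)} = -7 + 6 = -1$)
$q = 8$ ($q = \left(-1 + 14\right) - 5 = 13 - 5 = 8$)
$p{\left(w \right)} 9 q = 18 \cdot 9 \cdot 8 = 162 \cdot 8 = 1296$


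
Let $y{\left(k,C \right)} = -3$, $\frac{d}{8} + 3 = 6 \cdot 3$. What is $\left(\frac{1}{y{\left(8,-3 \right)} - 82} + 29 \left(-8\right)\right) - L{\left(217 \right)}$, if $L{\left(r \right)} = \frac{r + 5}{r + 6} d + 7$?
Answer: $- \frac{6794868}{18955} \approx -358.47$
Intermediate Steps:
$d = 120$ ($d = -24 + 8 \cdot 6 \cdot 3 = -24 + 8 \cdot 18 = -24 + 144 = 120$)
$L{\left(r \right)} = 7 + \frac{120 \left(5 + r\right)}{6 + r}$ ($L{\left(r \right)} = \frac{r + 5}{r + 6} \cdot 120 + 7 = \frac{5 + r}{6 + r} 120 + 7 = \frac{120 \left(5 + r\right)}{6 + r} + 7 = 7 + \frac{120 \left(5 + r\right)}{6 + r}$)
$\left(\frac{1}{y{\left(8,-3 \right)} - 82} + 29 \left(-8\right)\right) - L{\left(217 \right)} = \left(\frac{1}{-3 - 82} + 29 \left(-8\right)\right) - \frac{642 + 127 \cdot 217}{6 + 217} = \left(\frac{1}{-85} - 232\right) - \frac{642 + 27559}{223} = \left(- \frac{1}{85} - 232\right) - \frac{1}{223} \cdot 28201 = - \frac{19721}{85} - \frac{28201}{223} = - \frac{6794868}{18955}$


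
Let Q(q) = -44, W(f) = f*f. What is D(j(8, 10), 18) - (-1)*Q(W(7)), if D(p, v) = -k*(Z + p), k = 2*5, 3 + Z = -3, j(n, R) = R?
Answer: -84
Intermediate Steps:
W(f) = f**2
Z = -6 (Z = -3 - 3 = -6)
k = 10
D(p, v) = 60 - 10*p (D(p, v) = -10*(-6 + p) = -(-60 + 10*p) = 60 - 10*p)
D(j(8, 10), 18) - (-1)*Q(W(7)) = (60 - 10*10) - (-1)*(-44) = (60 - 100) - 1*44 = -40 - 44 = -84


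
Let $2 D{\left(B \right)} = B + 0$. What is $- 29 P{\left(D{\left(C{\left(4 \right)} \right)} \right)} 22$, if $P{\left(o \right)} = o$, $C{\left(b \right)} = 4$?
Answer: $-1276$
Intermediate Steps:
$D{\left(B \right)} = \frac{B}{2}$ ($D{\left(B \right)} = \frac{B + 0}{2} = \frac{B}{2}$)
$- 29 P{\left(D{\left(C{\left(4 \right)} \right)} \right)} 22 = - 29 \cdot \frac{1}{2} \cdot 4 \cdot 22 = - 29 \cdot 2 \cdot 22 = \left(-29\right) 44 = -1276$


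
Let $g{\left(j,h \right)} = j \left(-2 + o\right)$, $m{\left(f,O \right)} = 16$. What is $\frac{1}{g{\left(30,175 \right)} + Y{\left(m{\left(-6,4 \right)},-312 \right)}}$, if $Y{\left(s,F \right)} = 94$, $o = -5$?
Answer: $- \frac{1}{116} \approx -0.0086207$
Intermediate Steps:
$g{\left(j,h \right)} = - 7 j$ ($g{\left(j,h \right)} = j \left(-2 - 5\right) = j \left(-7\right) = - 7 j$)
$\frac{1}{g{\left(30,175 \right)} + Y{\left(m{\left(-6,4 \right)},-312 \right)}} = \frac{1}{\left(-7\right) 30 + 94} = \frac{1}{-210 + 94} = \frac{1}{-116} = - \frac{1}{116}$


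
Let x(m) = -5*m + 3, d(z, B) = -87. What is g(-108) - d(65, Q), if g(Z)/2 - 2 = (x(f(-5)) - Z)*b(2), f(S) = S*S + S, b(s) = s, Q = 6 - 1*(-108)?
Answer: 135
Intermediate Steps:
Q = 114 (Q = 6 + 108 = 114)
f(S) = S + S**2 (f(S) = S**2 + S = S + S**2)
x(m) = 3 - 5*m
g(Z) = -384 - 4*Z (g(Z) = 4 + 2*(((3 - (-25)*(1 - 5)) - Z)*2) = 4 + 2*(((3 - (-25)*(-4)) - Z)*2) = 4 + 2*(((3 - 5*20) - Z)*2) = 4 + 2*(((3 - 100) - Z)*2) = 4 + 2*((-97 - Z)*2) = 4 + 2*(-194 - 2*Z) = 4 + (-388 - 4*Z) = -384 - 4*Z)
g(-108) - d(65, Q) = (-384 - 4*(-108)) - 1*(-87) = (-384 + 432) + 87 = 48 + 87 = 135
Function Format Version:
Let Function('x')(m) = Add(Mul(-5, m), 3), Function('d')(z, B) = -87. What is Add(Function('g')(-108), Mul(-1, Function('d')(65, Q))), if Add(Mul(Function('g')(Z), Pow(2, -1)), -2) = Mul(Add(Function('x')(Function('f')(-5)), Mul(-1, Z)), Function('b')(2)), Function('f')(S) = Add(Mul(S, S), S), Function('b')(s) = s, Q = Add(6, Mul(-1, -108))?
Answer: 135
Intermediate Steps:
Q = 114 (Q = Add(6, 108) = 114)
Function('f')(S) = Add(S, Pow(S, 2)) (Function('f')(S) = Add(Pow(S, 2), S) = Add(S, Pow(S, 2)))
Function('x')(m) = Add(3, Mul(-5, m))
Function('g')(Z) = Add(-384, Mul(-4, Z)) (Function('g')(Z) = Add(4, Mul(2, Mul(Add(Add(3, Mul(-5, Mul(-5, Add(1, -5)))), Mul(-1, Z)), 2))) = Add(4, Mul(2, Mul(Add(Add(3, Mul(-5, Mul(-5, -4))), Mul(-1, Z)), 2))) = Add(4, Mul(2, Mul(Add(Add(3, Mul(-5, 20)), Mul(-1, Z)), 2))) = Add(4, Mul(2, Mul(Add(Add(3, -100), Mul(-1, Z)), 2))) = Add(4, Mul(2, Mul(Add(-97, Mul(-1, Z)), 2))) = Add(4, Mul(2, Add(-194, Mul(-2, Z)))) = Add(4, Add(-388, Mul(-4, Z))) = Add(-384, Mul(-4, Z)))
Add(Function('g')(-108), Mul(-1, Function('d')(65, Q))) = Add(Add(-384, Mul(-4, -108)), Mul(-1, -87)) = Add(Add(-384, 432), 87) = Add(48, 87) = 135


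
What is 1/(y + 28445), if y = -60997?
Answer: -1/32552 ≈ -3.0720e-5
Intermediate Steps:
1/(y + 28445) = 1/(-60997 + 28445) = 1/(-32552) = -1/32552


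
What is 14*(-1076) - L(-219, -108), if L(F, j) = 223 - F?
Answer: -15506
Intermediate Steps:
14*(-1076) - L(-219, -108) = 14*(-1076) - (223 - 1*(-219)) = -15064 - (223 + 219) = -15064 - 1*442 = -15064 - 442 = -15506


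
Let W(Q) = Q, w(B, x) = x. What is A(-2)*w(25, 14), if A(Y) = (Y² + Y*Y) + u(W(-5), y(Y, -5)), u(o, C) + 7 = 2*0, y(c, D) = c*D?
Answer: 14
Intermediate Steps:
y(c, D) = D*c
u(o, C) = -7 (u(o, C) = -7 + 2*0 = -7 + 0 = -7)
A(Y) = -7 + 2*Y² (A(Y) = (Y² + Y*Y) - 7 = (Y² + Y²) - 7 = 2*Y² - 7 = -7 + 2*Y²)
A(-2)*w(25, 14) = (-7 + 2*(-2)²)*14 = (-7 + 2*4)*14 = (-7 + 8)*14 = 1*14 = 14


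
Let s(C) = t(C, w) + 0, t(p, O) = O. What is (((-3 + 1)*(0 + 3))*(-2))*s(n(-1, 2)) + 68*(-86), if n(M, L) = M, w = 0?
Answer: -5848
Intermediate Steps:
s(C) = 0 (s(C) = 0 + 0 = 0)
(((-3 + 1)*(0 + 3))*(-2))*s(n(-1, 2)) + 68*(-86) = (((-3 + 1)*(0 + 3))*(-2))*0 + 68*(-86) = (-2*3*(-2))*0 - 5848 = -6*(-2)*0 - 5848 = 12*0 - 5848 = 0 - 5848 = -5848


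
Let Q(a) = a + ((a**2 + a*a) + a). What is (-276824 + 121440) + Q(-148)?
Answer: -111872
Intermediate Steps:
Q(a) = 2*a + 2*a**2 (Q(a) = a + ((a**2 + a**2) + a) = a + (2*a**2 + a) = a + (a + 2*a**2) = 2*a + 2*a**2)
(-276824 + 121440) + Q(-148) = (-276824 + 121440) + 2*(-148)*(1 - 148) = -155384 + 2*(-148)*(-147) = -155384 + 43512 = -111872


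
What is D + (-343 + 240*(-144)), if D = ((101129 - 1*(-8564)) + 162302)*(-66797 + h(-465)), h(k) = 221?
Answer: -18108374023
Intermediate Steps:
D = -18108339120 (D = ((101129 - 1*(-8564)) + 162302)*(-66797 + 221) = ((101129 + 8564) + 162302)*(-66576) = (109693 + 162302)*(-66576) = 271995*(-66576) = -18108339120)
D + (-343 + 240*(-144)) = -18108339120 + (-343 + 240*(-144)) = -18108339120 + (-343 - 34560) = -18108339120 - 34903 = -18108374023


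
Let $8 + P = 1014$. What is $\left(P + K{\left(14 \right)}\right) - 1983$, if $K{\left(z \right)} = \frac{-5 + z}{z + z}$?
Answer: $- \frac{27347}{28} \approx -976.68$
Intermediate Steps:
$P = 1006$ ($P = -8 + 1014 = 1006$)
$K{\left(z \right)} = \frac{-5 + z}{2 z}$
$\left(P + K{\left(14 \right)}\right) - 1983 = \left(1006 + \frac{-5 + 14}{2 \cdot 14}\right) - 1983 = \left(1006 + \frac{1}{2} \cdot \frac{1}{14} \cdot 9\right) - 1983 = \left(1006 + \frac{9}{28}\right) - 1983 = \frac{28177}{28} - 1983 = - \frac{27347}{28}$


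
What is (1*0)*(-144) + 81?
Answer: 81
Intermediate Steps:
(1*0)*(-144) + 81 = 0*(-144) + 81 = 0 + 81 = 81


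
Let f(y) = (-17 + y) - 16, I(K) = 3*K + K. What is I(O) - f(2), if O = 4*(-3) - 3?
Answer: -29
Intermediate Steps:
O = -15 (O = -12 - 3 = -15)
I(K) = 4*K
f(y) = -33 + y
I(O) - f(2) = 4*(-15) - (-33 + 2) = -60 - 1*(-31) = -60 + 31 = -29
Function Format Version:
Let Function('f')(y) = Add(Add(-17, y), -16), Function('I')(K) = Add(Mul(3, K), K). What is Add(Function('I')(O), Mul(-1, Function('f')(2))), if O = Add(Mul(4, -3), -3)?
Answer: -29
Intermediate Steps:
O = -15 (O = Add(-12, -3) = -15)
Function('I')(K) = Mul(4, K)
Function('f')(y) = Add(-33, y)
Add(Function('I')(O), Mul(-1, Function('f')(2))) = Add(Mul(4, -15), Mul(-1, Add(-33, 2))) = Add(-60, Mul(-1, -31)) = Add(-60, 31) = -29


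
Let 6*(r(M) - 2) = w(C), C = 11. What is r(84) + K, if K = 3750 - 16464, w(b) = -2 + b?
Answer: -25421/2 ≈ -12711.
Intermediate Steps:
K = -12714
r(M) = 7/2 (r(M) = 2 + (-2 + 11)/6 = 2 + (⅙)*9 = 2 + 3/2 = 7/2)
r(84) + K = 7/2 - 12714 = -25421/2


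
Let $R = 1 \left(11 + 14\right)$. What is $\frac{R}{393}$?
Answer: $\frac{25}{393} \approx 0.063613$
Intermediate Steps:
$R = 25$ ($R = 1 \cdot 25 = 25$)
$\frac{R}{393} = \frac{25}{393}$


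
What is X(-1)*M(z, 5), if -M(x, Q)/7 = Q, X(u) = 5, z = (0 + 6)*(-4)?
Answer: -175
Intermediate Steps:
z = -24 (z = 6*(-4) = -24)
M(x, Q) = -7*Q
X(-1)*M(z, 5) = 5*(-7*5) = 5*(-35) = -175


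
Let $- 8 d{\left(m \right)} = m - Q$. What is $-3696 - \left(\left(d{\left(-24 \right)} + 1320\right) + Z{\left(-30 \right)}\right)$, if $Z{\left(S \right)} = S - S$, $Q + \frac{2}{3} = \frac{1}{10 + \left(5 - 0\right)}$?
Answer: $- \frac{200757}{40} \approx -5018.9$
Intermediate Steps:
$Q = - \frac{3}{5}$ ($Q = - \frac{2}{3} + \frac{1}{10 + \left(5 - 0\right)} = - \frac{2}{3} + \frac{1}{10 + \left(5 + 0\right)} = - \frac{2}{3} + \frac{1}{10 + 5} = - \frac{2}{3} + \frac{1}{15} = - \frac{3}{5} \approx -0.6$)
$Z{\left(S \right)} = 0$
$d{\left(m \right)} = - \frac{3}{40} - \frac{m}{8}$ ($d{\left(m \right)} = - \frac{m - - \frac{3}{5}}{8} = - \frac{m + \frac{3}{5}}{8} = - \frac{\frac{3}{5} + m}{8} = - \frac{3}{40} - \frac{m}{8}$)
$-3696 - \left(\left(d{\left(-24 \right)} + 1320\right) + Z{\left(-30 \right)}\right) = -3696 - \left(\left(\left(- \frac{3}{40} - -3\right) + 1320\right) + 0\right) = -3696 - \left(\left(\left(- \frac{3}{40} + 3\right) + 1320\right) + 0\right) = -3696 - \left(\left(\frac{117}{40} + 1320\right) + 0\right) = -3696 - \left(\frac{52917}{40} + 0\right) = -3696 - \frac{52917}{40} = - \frac{200757}{40}$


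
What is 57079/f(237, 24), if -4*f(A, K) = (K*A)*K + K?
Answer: -57079/34134 ≈ -1.6722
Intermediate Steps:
f(A, K) = -K/4 - A*K²/4 (f(A, K) = -((K*A)*K + K)/4 = -((A*K)*K + K)/4 = -(A*K² + K)/4 = -(K + A*K²)/4 = -K/4 - A*K²/4)
57079/f(237, 24) = 57079/((-¼*24*(1 + 237*24))) = 57079/((-¼*24*(1 + 5688))) = 57079/((-¼*24*5689)) = 57079/(-34134) = 57079*(-1/34134) = -57079/34134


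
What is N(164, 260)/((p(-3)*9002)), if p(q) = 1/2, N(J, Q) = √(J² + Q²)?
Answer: 4*√5906/4501 ≈ 0.068296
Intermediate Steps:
p(q) = ½
N(164, 260)/((p(-3)*9002)) = √(164² + 260²)/(((½)*9002)) = √(26896 + 67600)/4501 = √94496*(1/4501) = (4*√5906)*(1/4501) = 4*√5906/4501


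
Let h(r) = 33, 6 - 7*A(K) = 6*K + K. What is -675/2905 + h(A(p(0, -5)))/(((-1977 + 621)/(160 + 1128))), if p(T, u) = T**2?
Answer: -2073157/65653 ≈ -31.577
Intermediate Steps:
A(K) = 6/7 - K (A(K) = 6/7 - (6*K + K)/7 = 6/7 - K)
-675/2905 + h(A(p(0, -5)))/(((-1977 + 621)/(160 + 1128))) = -675/2905 + 33/(((-1977 + 621)/(160 + 1128))) = -675*1/2905 + 33/((-1356/1288)) = -135/581 + 33/((-1356*1/1288)) = -135/581 + 33/(-339/322) = -135/581 + 33*(-322/339) = -135/581 - 3542/113 = -2073157/65653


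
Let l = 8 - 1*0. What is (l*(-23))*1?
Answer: -184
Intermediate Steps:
l = 8 (l = 8 + 0 = 8)
(l*(-23))*1 = (8*(-23))*1 = -184*1 = -184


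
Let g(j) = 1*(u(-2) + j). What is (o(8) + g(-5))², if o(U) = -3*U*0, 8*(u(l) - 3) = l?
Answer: 81/16 ≈ 5.0625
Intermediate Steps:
u(l) = 3 + l/8
o(U) = 0
g(j) = 11/4 + j (g(j) = 1*((3 + (⅛)*(-2)) + j) = 1*((3 - ¼) + j) = 1*(11/4 + j) = 11/4 + j)
(o(8) + g(-5))² = (0 + (11/4 - 5))² = (0 - 9/4)² = (-9/4)² = 81/16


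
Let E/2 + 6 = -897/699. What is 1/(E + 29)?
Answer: 233/3363 ≈ 0.069283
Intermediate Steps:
E = -3394/233 (E = -12 + 2*(-897/699) = -12 + 2*(-897*1/699) = -12 + 2*(-299/233) = -12 - 598/233 = -3394/233 ≈ -14.567)
1/(E + 29) = 1/(-3394/233 + 29) = 1/(3363/233) = 233/3363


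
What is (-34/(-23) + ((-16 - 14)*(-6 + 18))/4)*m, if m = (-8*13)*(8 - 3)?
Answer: 1058720/23 ≈ 46031.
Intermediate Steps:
m = -520 (m = -104*5 = -520)
(-34/(-23) + ((-16 - 14)*(-6 + 18))/4)*m = (-34/(-23) + ((-16 - 14)*(-6 + 18))/4)*(-520) = (-34*(-1/23) - 30*12*(¼))*(-520) = (34/23 - 360*¼)*(-520) = (34/23 - 90)*(-520) = -2036/23*(-520) = 1058720/23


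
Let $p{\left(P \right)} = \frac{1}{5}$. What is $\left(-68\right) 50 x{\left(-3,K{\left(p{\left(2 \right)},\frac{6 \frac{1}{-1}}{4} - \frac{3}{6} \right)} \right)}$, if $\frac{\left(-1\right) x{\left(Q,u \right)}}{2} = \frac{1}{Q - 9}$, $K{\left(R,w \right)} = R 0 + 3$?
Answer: $- \frac{1700}{3} \approx -566.67$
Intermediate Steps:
$p{\left(P \right)} = \frac{1}{5}$
$K{\left(R,w \right)} = 3$ ($K{\left(R,w \right)} = 0 + 3 = 3$)
$x{\left(Q,u \right)} = - \frac{2}{-9 + Q}$ ($x{\left(Q,u \right)} = - \frac{2}{Q - 9} = - \frac{2}{-9 + Q}$)
$\left(-68\right) 50 x{\left(-3,K{\left(p{\left(2 \right)},\frac{6 \frac{1}{-1}}{4} - \frac{3}{6} \right)} \right)} = \left(-68\right) 50 \left(- \frac{2}{-9 - 3}\right) = - 3400 \left(- \frac{2}{-12}\right) = - 3400 \left(\left(-2\right) \left(- \frac{1}{12}\right)\right) = \left(-3400\right) \frac{1}{6} = - \frac{1700}{3}$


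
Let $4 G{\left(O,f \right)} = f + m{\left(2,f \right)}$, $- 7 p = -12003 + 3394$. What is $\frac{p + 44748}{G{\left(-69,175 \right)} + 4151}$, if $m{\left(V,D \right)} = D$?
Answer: $\frac{643690}{59339} \approx 10.848$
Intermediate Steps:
$p = \frac{8609}{7}$ ($p = - \frac{-12003 + 3394}{7} = \left(- \frac{1}{7}\right) \left(-8609\right) = \frac{8609}{7} \approx 1229.9$)
$G{\left(O,f \right)} = \frac{f}{2}$ ($G{\left(O,f \right)} = \frac{f + f}{4} = \frac{2 f}{4} = \frac{f}{2}$)
$\frac{p + 44748}{G{\left(-69,175 \right)} + 4151} = \frac{\frac{8609}{7} + 44748}{\frac{1}{2} \cdot 175 + 4151} = \frac{321845}{7 \left(\frac{175}{2} + 4151\right)} = \frac{321845}{7 \cdot \frac{8477}{2}} = \frac{321845}{7} \cdot \frac{2}{8477} = \frac{643690}{59339}$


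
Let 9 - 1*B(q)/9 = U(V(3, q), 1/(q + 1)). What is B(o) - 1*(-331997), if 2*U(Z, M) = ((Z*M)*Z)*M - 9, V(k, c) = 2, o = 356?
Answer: 9406260153/28322 ≈ 3.3212e+5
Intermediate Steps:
U(Z, M) = -9/2 + M²*Z²/2 (U(Z, M) = (((Z*M)*Z)*M - 9)/2 = (((M*Z)*Z)*M - 9)/2 = ((M*Z²)*M - 9)/2 = (M²*Z² - 9)/2 = (-9 + M²*Z²)/2 = -9/2 + M²*Z²/2)
B(q) = 243/2 - 18/(1 + q)² (B(q) = 81 - 9*(-9/2 + (½)*(1/(q + 1))²*2²) = 81 - 9*(-9/2 + (½)*(1/(1 + q))²*4) = 81 - 9*(-9/2 + (½)*4/(1 + q)²) = 81 - 9*(-9/2 + 2/(1 + q)²) = 81 + (81/2 - 18/(1 + q)²) = 243/2 - 18/(1 + q)²)
B(o) - 1*(-331997) = (243/2 - 18/(1 + 356)²) - 1*(-331997) = (243/2 - 18/357²) + 331997 = (243/2 - 18*1/127449) + 331997 = (243/2 - 2/14161) + 331997 = 3441119/28322 + 331997 = 9406260153/28322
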